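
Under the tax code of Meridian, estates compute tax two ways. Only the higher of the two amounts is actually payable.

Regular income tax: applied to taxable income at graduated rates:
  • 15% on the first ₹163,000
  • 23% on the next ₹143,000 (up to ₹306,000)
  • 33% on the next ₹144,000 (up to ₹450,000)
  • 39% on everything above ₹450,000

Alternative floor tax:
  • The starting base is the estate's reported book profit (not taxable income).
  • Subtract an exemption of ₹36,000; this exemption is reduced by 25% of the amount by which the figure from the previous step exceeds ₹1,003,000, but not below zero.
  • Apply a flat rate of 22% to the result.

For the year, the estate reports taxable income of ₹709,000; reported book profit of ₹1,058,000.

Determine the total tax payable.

Regular income tax:
  ₹163,000 × 15% = ₹24,450
  ₹143,000 × 23% = ₹32,890
  ₹144,000 × 33% = ₹47,520
  ₹259,000 × 39% = ₹101,010
  → ₹205,870

Alternative floor tax:
  Base (reported book profit): ₹1,058,000
  Exemption: ₹36,000 − 25% × (₹1,058,000 − ₹1,003,000) = ₹36,000 − ₹13,750 = ₹22,250
  Base: ₹1,058,000 − ₹22,250 = ₹1,035,750
  ₹1,035,750 × 22% = ₹227,865

₹227,865 > ₹205,870, so the alternative floor tax is the binding amount.

₹227,865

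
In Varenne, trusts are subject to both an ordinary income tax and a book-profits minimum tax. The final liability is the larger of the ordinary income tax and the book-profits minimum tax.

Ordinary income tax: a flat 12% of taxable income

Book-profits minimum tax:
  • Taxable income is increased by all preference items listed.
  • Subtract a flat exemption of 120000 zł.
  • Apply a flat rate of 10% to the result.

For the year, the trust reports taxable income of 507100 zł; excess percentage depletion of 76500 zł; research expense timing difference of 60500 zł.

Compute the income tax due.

60852 zł

Book-profits minimum tax:
  Adjusted income: 507100 zł + 76500 zł + 60500 zł = 644100 zł
  Less exemption 120000 zł → base 524100 zł
  524100 zł × 10% = 52410 zł

Ordinary income tax:
  507100 zł × 12% = 60852 zł

60852 zł > 52410 zł, so the ordinary income tax governs.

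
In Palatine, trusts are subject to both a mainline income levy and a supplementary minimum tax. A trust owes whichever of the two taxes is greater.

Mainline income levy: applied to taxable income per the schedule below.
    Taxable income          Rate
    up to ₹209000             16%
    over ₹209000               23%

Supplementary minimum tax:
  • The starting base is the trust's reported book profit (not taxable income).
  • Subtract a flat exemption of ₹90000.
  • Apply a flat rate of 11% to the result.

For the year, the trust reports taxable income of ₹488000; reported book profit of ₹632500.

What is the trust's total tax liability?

Supplementary minimum tax:
  Base (reported book profit): ₹632500
  Less exemption ₹90000 → base ₹542500
  ₹542500 × 11% = ₹59675

Mainline income levy:
  ₹209000 × 16% = ₹33440
  ₹279000 × 23% = ₹64170
  → ₹97610

₹97610 > ₹59675, so the mainline income levy governs.

₹97610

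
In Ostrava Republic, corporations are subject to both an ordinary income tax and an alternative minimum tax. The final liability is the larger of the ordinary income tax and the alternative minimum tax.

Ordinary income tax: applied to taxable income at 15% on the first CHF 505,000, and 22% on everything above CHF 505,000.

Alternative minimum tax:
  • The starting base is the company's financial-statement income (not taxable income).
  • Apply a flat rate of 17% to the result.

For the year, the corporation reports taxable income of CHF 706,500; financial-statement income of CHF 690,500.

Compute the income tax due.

Ordinary income tax:
  CHF 505,000 × 15% = CHF 75,750
  CHF 201,500 × 22% = CHF 44,330
  → CHF 120,080

Alternative minimum tax:
  Base (financial-statement income): CHF 690,500
  CHF 690,500 × 17% = CHF 117,385

CHF 120,080 > CHF 117,385, so the ordinary income tax governs.

CHF 120,080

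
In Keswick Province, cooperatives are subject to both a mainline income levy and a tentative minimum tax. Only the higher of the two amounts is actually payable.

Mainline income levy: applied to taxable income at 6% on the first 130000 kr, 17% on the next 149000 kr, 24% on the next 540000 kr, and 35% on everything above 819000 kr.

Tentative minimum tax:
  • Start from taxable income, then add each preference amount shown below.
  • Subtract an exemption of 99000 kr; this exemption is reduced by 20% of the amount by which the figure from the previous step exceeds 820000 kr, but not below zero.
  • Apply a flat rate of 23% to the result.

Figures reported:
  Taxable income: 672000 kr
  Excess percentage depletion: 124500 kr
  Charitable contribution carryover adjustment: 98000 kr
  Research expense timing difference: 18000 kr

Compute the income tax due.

191360 kr

Tentative minimum tax:
  Adjusted income: 672000 kr + 124500 kr + 98000 kr + 18000 kr = 912500 kr
  Exemption: 99000 kr − 20% × (912500 kr − 820000 kr) = 99000 kr − 18500 kr = 80500 kr
  Base: 912500 kr − 80500 kr = 832000 kr
  832000 kr × 23% = 191360 kr

Mainline income levy:
  130000 kr × 6% = 7800 kr
  149000 kr × 17% = 25330 kr
  393000 kr × 24% = 94320 kr
  → 127450 kr

191360 kr > 127450 kr, so the tentative minimum tax is the binding amount.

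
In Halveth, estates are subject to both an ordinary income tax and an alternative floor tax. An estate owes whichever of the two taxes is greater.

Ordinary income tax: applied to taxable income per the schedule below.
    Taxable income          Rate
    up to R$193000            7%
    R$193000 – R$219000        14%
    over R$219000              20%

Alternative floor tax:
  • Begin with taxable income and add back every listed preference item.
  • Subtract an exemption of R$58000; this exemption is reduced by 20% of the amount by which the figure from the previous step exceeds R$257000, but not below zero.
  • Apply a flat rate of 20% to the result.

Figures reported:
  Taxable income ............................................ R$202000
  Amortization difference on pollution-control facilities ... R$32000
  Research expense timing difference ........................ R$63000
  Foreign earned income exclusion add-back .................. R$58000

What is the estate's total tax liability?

R$63320

Alternative floor tax:
  Adjusted income: R$202000 + R$32000 + R$63000 + R$58000 = R$355000
  Exemption: R$58000 − 20% × (R$355000 − R$257000) = R$58000 − R$19600 = R$38400
  Base: R$355000 − R$38400 = R$316600
  R$316600 × 20% = R$63320

Ordinary income tax:
  R$193000 × 7% = R$13510
  R$9000 × 14% = R$1260
  → R$14770

R$63320 > R$14770, so the alternative floor tax is the binding amount.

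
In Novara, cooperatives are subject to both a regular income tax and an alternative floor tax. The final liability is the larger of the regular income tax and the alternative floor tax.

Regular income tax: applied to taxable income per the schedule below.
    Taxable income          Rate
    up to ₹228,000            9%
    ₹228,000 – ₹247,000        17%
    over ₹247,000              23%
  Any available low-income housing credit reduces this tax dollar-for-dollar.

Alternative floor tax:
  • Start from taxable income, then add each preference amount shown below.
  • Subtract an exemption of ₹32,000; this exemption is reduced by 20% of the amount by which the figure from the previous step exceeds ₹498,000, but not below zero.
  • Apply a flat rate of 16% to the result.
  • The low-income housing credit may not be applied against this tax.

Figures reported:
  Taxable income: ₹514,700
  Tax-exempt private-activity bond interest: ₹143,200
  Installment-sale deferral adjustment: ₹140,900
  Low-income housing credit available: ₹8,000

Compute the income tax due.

Regular income tax:
  ₹228,000 × 9% = ₹20,520
  ₹19,000 × 17% = ₹3,230
  ₹267,700 × 23% = ₹61,571
  → ₹85,321
  Less low-income housing credit ₹8,000 → ₹77,321

Alternative floor tax:
  Adjusted income: ₹514,700 + ₹143,200 + ₹140,900 = ₹798,800
  Exemption: 20% × (₹798,800 − ₹498,000) = ₹60,160 ≥ ₹32,000, so the exemption is fully phased out
  Base: ₹798,800 − ₹0 = ₹798,800
  ₹798,800 × 16% = ₹127,808

₹127,808 > ₹77,321, so the alternative floor tax is the binding amount.

₹127,808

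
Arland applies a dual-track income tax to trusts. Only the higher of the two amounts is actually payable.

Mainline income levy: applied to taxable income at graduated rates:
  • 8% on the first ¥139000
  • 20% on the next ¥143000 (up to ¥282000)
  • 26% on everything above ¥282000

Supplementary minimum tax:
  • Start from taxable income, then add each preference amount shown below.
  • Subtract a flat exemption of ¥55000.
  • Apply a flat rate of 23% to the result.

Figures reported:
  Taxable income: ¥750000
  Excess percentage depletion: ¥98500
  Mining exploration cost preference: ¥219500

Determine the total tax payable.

¥232990

Mainline income levy:
  ¥139000 × 8% = ¥11120
  ¥143000 × 20% = ¥28600
  ¥468000 × 26% = ¥121680
  → ¥161400

Supplementary minimum tax:
  Adjusted income: ¥750000 + ¥98500 + ¥219500 = ¥1068000
  Less exemption ¥55000 → base ¥1013000
  ¥1013000 × 23% = ¥232990

¥232990 > ¥161400, so the supplementary minimum tax is the binding amount.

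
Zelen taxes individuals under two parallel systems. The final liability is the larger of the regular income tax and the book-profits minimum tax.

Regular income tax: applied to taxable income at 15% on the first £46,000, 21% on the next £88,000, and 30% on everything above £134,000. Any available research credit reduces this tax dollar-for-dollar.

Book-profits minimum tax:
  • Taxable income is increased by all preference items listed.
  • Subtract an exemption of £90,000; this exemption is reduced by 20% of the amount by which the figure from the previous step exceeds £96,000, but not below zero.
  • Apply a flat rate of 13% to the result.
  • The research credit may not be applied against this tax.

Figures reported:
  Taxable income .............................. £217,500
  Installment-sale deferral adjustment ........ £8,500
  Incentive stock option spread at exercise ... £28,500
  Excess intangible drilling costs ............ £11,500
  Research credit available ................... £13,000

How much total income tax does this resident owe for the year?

Book-profits minimum tax:
  Adjusted income: £217,500 + £8,500 + £28,500 + £11,500 = £266,000
  Exemption: £90,000 − 20% × (£266,000 − £96,000) = £90,000 − £34,000 = £56,000
  Base: £266,000 − £56,000 = £210,000
  £210,000 × 13% = £27,300

Regular income tax:
  £46,000 × 15% = £6,900
  £88,000 × 21% = £18,480
  £83,500 × 30% = £25,050
  → £50,430
  Less research credit £13,000 → £37,430

£37,430 > £27,300, so the regular income tax governs.

£37,430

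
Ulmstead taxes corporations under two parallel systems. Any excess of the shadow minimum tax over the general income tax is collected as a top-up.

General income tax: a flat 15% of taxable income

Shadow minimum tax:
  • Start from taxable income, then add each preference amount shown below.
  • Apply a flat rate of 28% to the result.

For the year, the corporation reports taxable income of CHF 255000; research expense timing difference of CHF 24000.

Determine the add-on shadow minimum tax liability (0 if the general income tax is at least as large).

CHF 39870

General income tax:
  CHF 255000 × 15% = CHF 38250

Shadow minimum tax:
  Adjusted income: CHF 255000 + CHF 24000 = CHF 279000
  CHF 279000 × 28% = CHF 78120

Excess of shadow minimum tax over general income tax: CHF 78120 − CHF 38250 = CHF 39870.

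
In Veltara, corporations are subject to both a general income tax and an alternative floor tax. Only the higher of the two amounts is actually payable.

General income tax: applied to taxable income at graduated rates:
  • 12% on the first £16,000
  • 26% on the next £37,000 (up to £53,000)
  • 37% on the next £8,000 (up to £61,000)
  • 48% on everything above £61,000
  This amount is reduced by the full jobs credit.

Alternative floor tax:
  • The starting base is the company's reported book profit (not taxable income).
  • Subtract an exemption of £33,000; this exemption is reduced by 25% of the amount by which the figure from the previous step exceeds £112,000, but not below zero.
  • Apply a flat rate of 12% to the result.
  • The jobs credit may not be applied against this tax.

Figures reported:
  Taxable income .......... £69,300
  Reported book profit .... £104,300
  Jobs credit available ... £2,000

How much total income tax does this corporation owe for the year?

£16,484

Alternative floor tax:
  Base (reported book profit): £104,300
  Exemption: £104,300 ≤ £112,000, so full £33,000 applies
  Base: £104,300 − £33,000 = £71,300
  £71,300 × 12% = £8,556

General income tax:
  £16,000 × 12% = £1,920
  £37,000 × 26% = £9,620
  £8,000 × 37% = £2,960
  £8,300 × 48% = £3,984
  → £18,484
  Less jobs credit £2,000 → £16,484

£16,484 > £8,556, so the general income tax governs.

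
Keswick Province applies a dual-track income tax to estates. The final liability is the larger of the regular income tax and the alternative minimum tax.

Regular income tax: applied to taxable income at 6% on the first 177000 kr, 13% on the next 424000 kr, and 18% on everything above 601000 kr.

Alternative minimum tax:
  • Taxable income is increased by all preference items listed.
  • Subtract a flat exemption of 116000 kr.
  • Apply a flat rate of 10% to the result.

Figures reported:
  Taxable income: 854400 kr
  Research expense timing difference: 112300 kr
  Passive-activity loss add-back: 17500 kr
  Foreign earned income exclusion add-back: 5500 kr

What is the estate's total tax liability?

111352 kr

Regular income tax:
  177000 kr × 6% = 10620 kr
  424000 kr × 13% = 55120 kr
  253400 kr × 18% = 45612 kr
  → 111352 kr

Alternative minimum tax:
  Adjusted income: 854400 kr + 112300 kr + 17500 kr + 5500 kr = 989700 kr
  Less exemption 116000 kr → base 873700 kr
  873700 kr × 10% = 87370 kr

111352 kr > 87370 kr, so the regular income tax governs.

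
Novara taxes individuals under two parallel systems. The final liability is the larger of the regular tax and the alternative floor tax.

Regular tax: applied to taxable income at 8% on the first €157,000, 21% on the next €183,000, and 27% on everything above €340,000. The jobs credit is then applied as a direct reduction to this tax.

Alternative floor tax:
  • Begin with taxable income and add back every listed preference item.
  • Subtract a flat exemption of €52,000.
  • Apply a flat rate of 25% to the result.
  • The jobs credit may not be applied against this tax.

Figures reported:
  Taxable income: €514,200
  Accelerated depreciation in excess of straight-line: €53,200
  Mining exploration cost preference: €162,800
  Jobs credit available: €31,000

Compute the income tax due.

€169,550

Regular tax:
  €157,000 × 8% = €12,560
  €183,000 × 21% = €38,430
  €174,200 × 27% = €47,034
  → €98,024
  Less jobs credit €31,000 → €67,024

Alternative floor tax:
  Adjusted income: €514,200 + €53,200 + €162,800 = €730,200
  Less exemption €52,000 → base €678,200
  €678,200 × 25% = €169,550

€169,550 > €67,024, so the alternative floor tax is the binding amount.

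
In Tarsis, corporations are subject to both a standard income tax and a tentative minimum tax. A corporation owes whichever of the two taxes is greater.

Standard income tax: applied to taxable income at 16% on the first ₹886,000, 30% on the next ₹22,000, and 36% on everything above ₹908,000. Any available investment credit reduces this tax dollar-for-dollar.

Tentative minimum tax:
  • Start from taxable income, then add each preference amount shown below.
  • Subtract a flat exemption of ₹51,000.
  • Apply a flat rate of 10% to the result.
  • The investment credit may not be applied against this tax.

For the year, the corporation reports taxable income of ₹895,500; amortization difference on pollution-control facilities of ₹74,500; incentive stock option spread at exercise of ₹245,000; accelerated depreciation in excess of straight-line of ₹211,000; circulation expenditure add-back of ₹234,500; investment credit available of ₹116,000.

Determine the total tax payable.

₹160,950

Tentative minimum tax:
  Adjusted income: ₹895,500 + ₹74,500 + ₹245,000 + ₹211,000 + ₹234,500 = ₹1,660,500
  Less exemption ₹51,000 → base ₹1,609,500
  ₹1,609,500 × 10% = ₹160,950

Standard income tax:
  ₹886,000 × 16% = ₹141,760
  ₹9,500 × 30% = ₹2,850
  → ₹144,610
  Less investment credit ₹116,000 → ₹28,610

₹160,950 > ₹28,610, so the tentative minimum tax is the binding amount.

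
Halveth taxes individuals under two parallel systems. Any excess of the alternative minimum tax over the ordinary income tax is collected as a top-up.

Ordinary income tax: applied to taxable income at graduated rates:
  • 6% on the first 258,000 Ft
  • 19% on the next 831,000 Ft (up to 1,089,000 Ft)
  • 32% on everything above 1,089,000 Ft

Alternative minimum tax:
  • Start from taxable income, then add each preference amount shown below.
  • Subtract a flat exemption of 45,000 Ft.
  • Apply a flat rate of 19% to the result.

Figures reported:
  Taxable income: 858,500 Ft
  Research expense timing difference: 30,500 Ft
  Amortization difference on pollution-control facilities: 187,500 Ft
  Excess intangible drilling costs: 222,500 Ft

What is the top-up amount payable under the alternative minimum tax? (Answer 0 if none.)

108,685 Ft

Alternative minimum tax:
  Adjusted income: 858,500 Ft + 30,500 Ft + 187,500 Ft + 222,500 Ft = 1,299,000 Ft
  Less exemption 45,000 Ft → base 1,254,000 Ft
  1,254,000 Ft × 19% = 238,260 Ft

Ordinary income tax:
  258,000 Ft × 6% = 15,480 Ft
  600,500 Ft × 19% = 114,095 Ft
  → 129,575 Ft

Excess of alternative minimum tax over ordinary income tax: 238,260 Ft − 129,575 Ft = 108,685 Ft.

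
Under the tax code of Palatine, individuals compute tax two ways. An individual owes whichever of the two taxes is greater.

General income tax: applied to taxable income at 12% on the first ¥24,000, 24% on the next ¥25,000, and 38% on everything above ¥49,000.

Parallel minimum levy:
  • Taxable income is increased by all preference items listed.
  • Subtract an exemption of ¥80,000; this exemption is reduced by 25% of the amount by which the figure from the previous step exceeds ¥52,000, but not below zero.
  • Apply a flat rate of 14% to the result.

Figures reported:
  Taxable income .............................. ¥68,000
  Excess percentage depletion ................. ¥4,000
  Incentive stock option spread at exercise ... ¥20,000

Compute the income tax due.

¥16,100

General income tax:
  ¥24,000 × 12% = ¥2,880
  ¥25,000 × 24% = ¥6,000
  ¥19,000 × 38% = ¥7,220
  → ¥16,100

Parallel minimum levy:
  Adjusted income: ¥68,000 + ¥4,000 + ¥20,000 = ¥92,000
  Exemption: ¥80,000 − 25% × (¥92,000 − ¥52,000) = ¥80,000 − ¥10,000 = ¥70,000
  Base: ¥92,000 − ¥70,000 = ¥22,000
  ¥22,000 × 14% = ¥3,080

¥16,100 > ¥3,080, so the general income tax governs.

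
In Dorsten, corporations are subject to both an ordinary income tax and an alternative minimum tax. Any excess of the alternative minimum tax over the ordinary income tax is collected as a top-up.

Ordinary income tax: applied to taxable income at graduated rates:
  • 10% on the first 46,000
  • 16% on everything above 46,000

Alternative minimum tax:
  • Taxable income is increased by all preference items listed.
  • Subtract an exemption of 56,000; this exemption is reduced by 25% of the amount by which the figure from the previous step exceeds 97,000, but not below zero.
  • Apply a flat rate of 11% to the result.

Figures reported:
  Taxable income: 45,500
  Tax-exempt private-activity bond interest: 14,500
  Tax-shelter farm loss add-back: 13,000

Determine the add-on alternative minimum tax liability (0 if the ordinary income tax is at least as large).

0

Alternative minimum tax:
  Adjusted income: 45,500 + 14,500 + 13,000 = 73,000
  Exemption: 73,000 ≤ 97,000, so full 56,000 applies
  Base: 73,000 − 56,000 = 17,000
  17,000 × 11% = 1,870

Ordinary income tax:
  45,500 × 10% = 4,550

1,870 ≤ 4,550, so no add-on is due.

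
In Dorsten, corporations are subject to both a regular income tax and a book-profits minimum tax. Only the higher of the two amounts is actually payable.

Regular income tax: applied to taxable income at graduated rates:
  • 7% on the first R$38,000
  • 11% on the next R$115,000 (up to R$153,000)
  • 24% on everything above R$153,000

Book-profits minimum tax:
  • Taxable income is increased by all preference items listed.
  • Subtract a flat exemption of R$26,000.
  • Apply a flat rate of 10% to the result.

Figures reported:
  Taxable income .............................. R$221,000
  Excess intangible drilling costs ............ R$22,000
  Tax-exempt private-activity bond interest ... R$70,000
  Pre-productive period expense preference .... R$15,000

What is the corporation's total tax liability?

R$31,630

Book-profits minimum tax:
  Adjusted income: R$221,000 + R$22,000 + R$70,000 + R$15,000 = R$328,000
  Less exemption R$26,000 → base R$302,000
  R$302,000 × 10% = R$30,200

Regular income tax:
  R$38,000 × 7% = R$2,660
  R$115,000 × 11% = R$12,650
  R$68,000 × 24% = R$16,320
  → R$31,630

R$31,630 > R$30,200, so the regular income tax governs.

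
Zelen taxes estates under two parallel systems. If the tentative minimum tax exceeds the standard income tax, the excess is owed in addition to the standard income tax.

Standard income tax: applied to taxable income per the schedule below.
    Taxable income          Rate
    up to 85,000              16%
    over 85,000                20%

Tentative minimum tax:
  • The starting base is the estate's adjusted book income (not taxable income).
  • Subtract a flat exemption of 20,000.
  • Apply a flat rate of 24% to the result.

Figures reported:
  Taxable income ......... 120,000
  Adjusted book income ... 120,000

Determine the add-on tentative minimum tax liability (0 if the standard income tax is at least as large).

Tentative minimum tax:
  Base (adjusted book income): 120,000
  Less exemption 20,000 → base 100,000
  100,000 × 24% = 24,000

Standard income tax:
  85,000 × 16% = 13,600
  35,000 × 20% = 7,000
  → 20,600

Excess of tentative minimum tax over standard income tax: 24,000 − 20,600 = 3,400.

3,400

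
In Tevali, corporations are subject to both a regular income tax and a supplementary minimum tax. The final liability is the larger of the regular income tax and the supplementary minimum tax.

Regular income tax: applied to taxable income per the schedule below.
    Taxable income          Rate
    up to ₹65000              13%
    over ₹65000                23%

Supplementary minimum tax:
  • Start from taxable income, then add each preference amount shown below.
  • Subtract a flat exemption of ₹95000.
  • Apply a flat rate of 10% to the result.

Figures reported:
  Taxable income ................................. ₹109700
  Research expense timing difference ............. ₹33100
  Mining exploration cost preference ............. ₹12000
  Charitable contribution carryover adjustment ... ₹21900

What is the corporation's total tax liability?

Supplementary minimum tax:
  Adjusted income: ₹109700 + ₹33100 + ₹12000 + ₹21900 = ₹176700
  Less exemption ₹95000 → base ₹81700
  ₹81700 × 10% = ₹8170

Regular income tax:
  ₹65000 × 13% = ₹8450
  ₹44700 × 23% = ₹10281
  → ₹18731

₹18731 > ₹8170, so the regular income tax governs.

₹18731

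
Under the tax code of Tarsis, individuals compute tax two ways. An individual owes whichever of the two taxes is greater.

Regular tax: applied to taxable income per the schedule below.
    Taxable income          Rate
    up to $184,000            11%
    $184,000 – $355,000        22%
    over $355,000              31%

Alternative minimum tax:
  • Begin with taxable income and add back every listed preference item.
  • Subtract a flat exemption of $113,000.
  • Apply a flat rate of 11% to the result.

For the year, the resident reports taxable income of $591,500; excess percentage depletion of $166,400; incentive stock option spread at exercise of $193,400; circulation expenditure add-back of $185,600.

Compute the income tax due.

Alternative minimum tax:
  Adjusted income: $591,500 + $166,400 + $193,400 + $185,600 = $1,136,900
  Less exemption $113,000 → base $1,023,900
  $1,023,900 × 11% = $112,629

Regular tax:
  $184,000 × 11% = $20,240
  $171,000 × 22% = $37,620
  $236,500 × 31% = $73,315
  → $131,175

$131,175 > $112,629, so the regular tax governs.

$131,175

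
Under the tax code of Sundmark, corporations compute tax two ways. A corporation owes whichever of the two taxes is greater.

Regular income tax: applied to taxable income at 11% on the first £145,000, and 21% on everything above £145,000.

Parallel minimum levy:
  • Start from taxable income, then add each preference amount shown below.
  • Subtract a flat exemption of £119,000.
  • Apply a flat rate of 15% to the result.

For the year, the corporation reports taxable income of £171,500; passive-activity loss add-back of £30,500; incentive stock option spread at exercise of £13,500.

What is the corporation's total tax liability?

£21,515

Regular income tax:
  £145,000 × 11% = £15,950
  £26,500 × 21% = £5,565
  → £21,515

Parallel minimum levy:
  Adjusted income: £171,500 + £30,500 + £13,500 = £215,500
  Less exemption £119,000 → base £96,500
  £96,500 × 15% = £14,475

£21,515 > £14,475, so the regular income tax governs.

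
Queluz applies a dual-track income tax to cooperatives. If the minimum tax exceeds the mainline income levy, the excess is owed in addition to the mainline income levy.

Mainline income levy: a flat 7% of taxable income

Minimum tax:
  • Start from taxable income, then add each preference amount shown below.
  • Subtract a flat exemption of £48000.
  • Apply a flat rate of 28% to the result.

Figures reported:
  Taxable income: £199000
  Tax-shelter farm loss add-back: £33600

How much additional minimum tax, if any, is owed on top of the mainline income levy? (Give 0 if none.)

£37758

Minimum tax:
  Adjusted income: £199000 + £33600 = £232600
  Less exemption £48000 → base £184600
  £184600 × 28% = £51688

Mainline income levy:
  £199000 × 7% = £13930

Excess of minimum tax over mainline income levy: £51688 − £13930 = £37758.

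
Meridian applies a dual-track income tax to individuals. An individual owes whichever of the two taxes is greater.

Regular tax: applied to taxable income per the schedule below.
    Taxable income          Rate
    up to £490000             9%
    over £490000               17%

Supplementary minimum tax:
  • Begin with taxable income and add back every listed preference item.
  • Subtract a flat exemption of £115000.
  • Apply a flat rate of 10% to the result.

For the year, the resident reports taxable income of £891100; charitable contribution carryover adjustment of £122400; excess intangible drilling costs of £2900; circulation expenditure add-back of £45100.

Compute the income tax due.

Regular tax:
  £490000 × 9% = £44100
  £401100 × 17% = £68187
  → £112287

Supplementary minimum tax:
  Adjusted income: £891100 + £122400 + £2900 + £45100 = £1061500
  Less exemption £115000 → base £946500
  £946500 × 10% = £94650

£112287 > £94650, so the regular tax governs.

£112287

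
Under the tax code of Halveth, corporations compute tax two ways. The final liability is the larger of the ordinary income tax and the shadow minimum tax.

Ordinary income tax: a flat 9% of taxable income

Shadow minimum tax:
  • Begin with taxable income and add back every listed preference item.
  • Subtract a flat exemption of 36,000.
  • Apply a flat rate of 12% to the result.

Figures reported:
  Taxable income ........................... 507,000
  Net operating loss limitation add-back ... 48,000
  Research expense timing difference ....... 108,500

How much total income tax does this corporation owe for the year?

Ordinary income tax:
  507,000 × 9% = 45,630

Shadow minimum tax:
  Adjusted income: 507,000 + 48,000 + 108,500 = 663,500
  Less exemption 36,000 → base 627,500
  627,500 × 12% = 75,300

75,300 > 45,630, so the shadow minimum tax is the binding amount.

75,300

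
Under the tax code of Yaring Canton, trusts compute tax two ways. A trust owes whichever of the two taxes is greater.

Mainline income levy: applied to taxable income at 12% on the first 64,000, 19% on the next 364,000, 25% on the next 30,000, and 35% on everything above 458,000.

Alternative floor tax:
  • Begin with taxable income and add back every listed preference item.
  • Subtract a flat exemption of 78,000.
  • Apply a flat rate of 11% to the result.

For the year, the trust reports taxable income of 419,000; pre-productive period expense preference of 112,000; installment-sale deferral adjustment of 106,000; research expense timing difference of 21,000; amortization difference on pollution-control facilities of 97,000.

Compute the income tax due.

75,130

Mainline income levy:
  64,000 × 12% = 7,680
  355,000 × 19% = 67,450
  → 75,130

Alternative floor tax:
  Adjusted income: 419,000 + 112,000 + 106,000 + 21,000 + 97,000 = 755,000
  Less exemption 78,000 → base 677,000
  677,000 × 11% = 74,470

75,130 > 74,470, so the mainline income levy governs.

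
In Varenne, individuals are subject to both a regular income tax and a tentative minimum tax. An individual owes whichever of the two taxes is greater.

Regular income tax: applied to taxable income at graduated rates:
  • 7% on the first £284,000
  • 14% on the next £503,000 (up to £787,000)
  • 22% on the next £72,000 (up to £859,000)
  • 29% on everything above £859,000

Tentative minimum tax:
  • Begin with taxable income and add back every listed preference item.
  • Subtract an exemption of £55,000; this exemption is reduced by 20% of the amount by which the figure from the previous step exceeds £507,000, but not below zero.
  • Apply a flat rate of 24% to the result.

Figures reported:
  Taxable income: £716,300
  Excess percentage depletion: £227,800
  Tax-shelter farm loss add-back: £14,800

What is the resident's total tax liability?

Regular income tax:
  £284,000 × 7% = £19,880
  £432,300 × 14% = £60,522
  → £80,402

Tentative minimum tax:
  Adjusted income: £716,300 + £227,800 + £14,800 = £958,900
  Exemption: 20% × (£958,900 − £507,000) = £90,380 ≥ £55,000, so the exemption is fully phased out
  Base: £958,900 − £0 = £958,900
  £958,900 × 24% = £230,136

£230,136 > £80,402, so the tentative minimum tax is the binding amount.

£230,136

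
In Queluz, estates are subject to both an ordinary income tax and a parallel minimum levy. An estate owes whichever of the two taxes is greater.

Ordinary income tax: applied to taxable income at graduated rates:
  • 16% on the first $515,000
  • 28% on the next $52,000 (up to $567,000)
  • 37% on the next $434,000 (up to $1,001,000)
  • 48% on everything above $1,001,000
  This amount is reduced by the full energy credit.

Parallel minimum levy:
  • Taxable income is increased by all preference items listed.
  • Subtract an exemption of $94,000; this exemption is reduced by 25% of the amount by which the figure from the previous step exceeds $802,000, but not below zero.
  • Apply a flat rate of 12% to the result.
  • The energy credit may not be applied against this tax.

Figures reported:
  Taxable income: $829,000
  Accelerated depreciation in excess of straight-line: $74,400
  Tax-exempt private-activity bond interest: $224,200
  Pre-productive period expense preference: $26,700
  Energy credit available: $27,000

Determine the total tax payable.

$166,900

Ordinary income tax:
  $515,000 × 16% = $82,400
  $52,000 × 28% = $14,560
  $262,000 × 37% = $96,940
  → $193,900
  Less energy credit $27,000 → $166,900

Parallel minimum levy:
  Adjusted income: $829,000 + $74,400 + $224,200 + $26,700 = $1,154,300
  Exemption: $94,000 − 25% × ($1,154,300 − $802,000) = $94,000 − $88,075 = $5,925
  Base: $1,154,300 − $5,925 = $1,148,375
  $1,148,375 × 12% = $137,805

$166,900 > $137,805, so the ordinary income tax governs.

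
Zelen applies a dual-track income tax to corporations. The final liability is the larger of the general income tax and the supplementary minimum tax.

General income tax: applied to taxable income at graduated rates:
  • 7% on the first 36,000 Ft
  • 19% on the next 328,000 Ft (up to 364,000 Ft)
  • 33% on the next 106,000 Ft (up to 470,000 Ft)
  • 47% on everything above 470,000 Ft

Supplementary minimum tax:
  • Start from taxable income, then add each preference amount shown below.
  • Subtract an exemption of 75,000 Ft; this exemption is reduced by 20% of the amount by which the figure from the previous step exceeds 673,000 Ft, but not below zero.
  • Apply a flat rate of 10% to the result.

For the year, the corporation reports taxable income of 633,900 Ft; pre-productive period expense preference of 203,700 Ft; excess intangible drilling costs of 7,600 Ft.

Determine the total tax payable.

176,853 Ft

Supplementary minimum tax:
  Adjusted income: 633,900 Ft + 203,700 Ft + 7,600 Ft = 845,200 Ft
  Exemption: 75,000 Ft − 20% × (845,200 Ft − 673,000 Ft) = 75,000 Ft − 34,440 Ft = 40,560 Ft
  Base: 845,200 Ft − 40,560 Ft = 804,640 Ft
  804,640 Ft × 10% = 80,464 Ft

General income tax:
  36,000 Ft × 7% = 2,520 Ft
  328,000 Ft × 19% = 62,320 Ft
  106,000 Ft × 33% = 34,980 Ft
  163,900 Ft × 47% = 77,033 Ft
  → 176,853 Ft

176,853 Ft > 80,464 Ft, so the general income tax governs.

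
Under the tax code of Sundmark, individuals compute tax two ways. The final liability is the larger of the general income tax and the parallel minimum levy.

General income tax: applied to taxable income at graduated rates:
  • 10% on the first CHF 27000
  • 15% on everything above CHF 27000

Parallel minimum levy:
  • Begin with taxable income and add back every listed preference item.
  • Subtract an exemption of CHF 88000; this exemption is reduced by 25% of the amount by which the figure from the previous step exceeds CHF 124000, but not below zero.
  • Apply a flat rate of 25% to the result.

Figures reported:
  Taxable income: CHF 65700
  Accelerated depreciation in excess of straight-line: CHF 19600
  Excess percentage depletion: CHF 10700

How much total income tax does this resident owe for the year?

Parallel minimum levy:
  Adjusted income: CHF 65700 + CHF 19600 + CHF 10700 = CHF 96000
  Exemption: CHF 96000 ≤ CHF 124000, so full CHF 88000 applies
  Base: CHF 96000 − CHF 88000 = CHF 8000
  CHF 8000 × 25% = CHF 2000

General income tax:
  CHF 27000 × 10% = CHF 2700
  CHF 38700 × 15% = CHF 5805
  → CHF 8505

CHF 8505 > CHF 2000, so the general income tax governs.

CHF 8505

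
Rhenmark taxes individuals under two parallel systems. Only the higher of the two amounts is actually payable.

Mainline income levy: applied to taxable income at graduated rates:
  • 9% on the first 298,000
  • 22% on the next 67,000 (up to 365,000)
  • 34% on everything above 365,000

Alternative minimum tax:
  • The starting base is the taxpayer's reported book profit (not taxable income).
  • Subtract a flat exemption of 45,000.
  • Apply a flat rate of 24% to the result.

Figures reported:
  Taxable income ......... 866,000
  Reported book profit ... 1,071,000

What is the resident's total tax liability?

Mainline income levy:
  298,000 × 9% = 26,820
  67,000 × 22% = 14,740
  501,000 × 34% = 170,340
  → 211,900

Alternative minimum tax:
  Base (reported book profit): 1,071,000
  Less exemption 45,000 → base 1,026,000
  1,026,000 × 24% = 246,240

246,240 > 211,900, so the alternative minimum tax is the binding amount.

246,240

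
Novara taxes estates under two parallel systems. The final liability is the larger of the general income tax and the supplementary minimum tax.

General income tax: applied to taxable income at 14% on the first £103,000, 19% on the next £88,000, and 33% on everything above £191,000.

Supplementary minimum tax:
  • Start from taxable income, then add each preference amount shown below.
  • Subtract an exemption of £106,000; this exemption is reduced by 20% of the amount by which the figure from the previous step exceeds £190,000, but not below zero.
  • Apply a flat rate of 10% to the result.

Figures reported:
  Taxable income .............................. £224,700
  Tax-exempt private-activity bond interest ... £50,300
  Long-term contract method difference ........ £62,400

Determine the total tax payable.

£42,261

General income tax:
  £103,000 × 14% = £14,420
  £88,000 × 19% = £16,720
  £33,700 × 33% = £11,121
  → £42,261

Supplementary minimum tax:
  Adjusted income: £224,700 + £50,300 + £62,400 = £337,400
  Exemption: £106,000 − 20% × (£337,400 − £190,000) = £106,000 − £29,480 = £76,520
  Base: £337,400 − £76,520 = £260,880
  £260,880 × 10% = £26,088

£42,261 > £26,088, so the general income tax governs.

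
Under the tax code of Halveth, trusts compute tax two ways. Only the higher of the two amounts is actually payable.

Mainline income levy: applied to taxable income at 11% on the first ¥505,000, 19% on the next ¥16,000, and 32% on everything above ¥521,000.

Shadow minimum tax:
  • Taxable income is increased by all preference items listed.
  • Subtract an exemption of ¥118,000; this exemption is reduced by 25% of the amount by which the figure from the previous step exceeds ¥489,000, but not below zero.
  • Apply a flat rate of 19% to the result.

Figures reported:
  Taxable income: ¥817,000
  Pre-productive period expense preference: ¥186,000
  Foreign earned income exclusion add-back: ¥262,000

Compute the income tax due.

¥240,350

Shadow minimum tax:
  Adjusted income: ¥817,000 + ¥186,000 + ¥262,000 = ¥1,265,000
  Exemption: 25% × (¥1,265,000 − ¥489,000) = ¥194,000 ≥ ¥118,000, so the exemption is fully phased out
  Base: ¥1,265,000 − ¥0 = ¥1,265,000
  ¥1,265,000 × 19% = ¥240,350

Mainline income levy:
  ¥505,000 × 11% = ¥55,550
  ¥16,000 × 19% = ¥3,040
  ¥296,000 × 32% = ¥94,720
  → ¥153,310

¥240,350 > ¥153,310, so the shadow minimum tax is the binding amount.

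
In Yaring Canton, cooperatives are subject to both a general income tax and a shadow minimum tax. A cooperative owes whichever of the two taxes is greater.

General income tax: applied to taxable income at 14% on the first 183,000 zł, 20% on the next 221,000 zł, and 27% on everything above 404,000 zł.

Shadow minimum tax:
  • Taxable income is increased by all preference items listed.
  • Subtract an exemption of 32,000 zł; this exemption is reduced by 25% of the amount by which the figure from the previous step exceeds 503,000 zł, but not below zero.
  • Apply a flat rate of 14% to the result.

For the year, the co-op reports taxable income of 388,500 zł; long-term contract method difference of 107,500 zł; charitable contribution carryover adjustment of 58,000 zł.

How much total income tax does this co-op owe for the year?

Shadow minimum tax:
  Adjusted income: 388,500 zł + 107,500 zł + 58,000 zł = 554,000 zł
  Exemption: 32,000 zł − 25% × (554,000 zł − 503,000 zł) = 32,000 zł − 12,750 zł = 19,250 zł
  Base: 554,000 zł − 19,250 zł = 534,750 zł
  534,750 zł × 14% = 74,865 zł

General income tax:
  183,000 zł × 14% = 25,620 zł
  205,500 zł × 20% = 41,100 zł
  → 66,720 zł

74,865 zł > 66,720 zł, so the shadow minimum tax is the binding amount.

74,865 zł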